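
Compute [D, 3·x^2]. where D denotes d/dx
6 x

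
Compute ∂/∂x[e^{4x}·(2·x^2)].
4 x \left(2 x + 1\right) e^{4 x}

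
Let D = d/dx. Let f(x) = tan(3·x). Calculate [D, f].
\frac{3}{\cos^{2}{\left(3 x \right)}}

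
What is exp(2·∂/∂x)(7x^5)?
7 x^{5} + 70 x^{4} + 280 x^{3} + 560 x^{2} + 560 x + 224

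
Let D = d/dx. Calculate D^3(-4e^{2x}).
- 32 e^{2 x}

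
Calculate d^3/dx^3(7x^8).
2352 x^{5}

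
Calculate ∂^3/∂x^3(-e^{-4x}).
64 e^{- 4 x}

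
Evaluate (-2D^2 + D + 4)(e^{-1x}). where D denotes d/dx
e^{- x}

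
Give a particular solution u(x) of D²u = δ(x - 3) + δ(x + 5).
\frac{|x - 3|}{2} + \frac{|x + 5|}{2}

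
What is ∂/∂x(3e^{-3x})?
- 9 e^{- 3 x}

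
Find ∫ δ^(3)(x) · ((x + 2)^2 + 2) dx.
0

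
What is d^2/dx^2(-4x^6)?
- 120 x^{4}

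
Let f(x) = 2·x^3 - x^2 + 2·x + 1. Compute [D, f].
6 x^{2} - 2 x + 2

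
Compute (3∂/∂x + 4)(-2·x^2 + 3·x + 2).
17 - 8 x^{2}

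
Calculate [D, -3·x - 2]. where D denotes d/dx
-3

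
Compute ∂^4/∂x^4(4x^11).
31680 x^{7}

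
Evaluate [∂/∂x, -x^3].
- 3 x^{2}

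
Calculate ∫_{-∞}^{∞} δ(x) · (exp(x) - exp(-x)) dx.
0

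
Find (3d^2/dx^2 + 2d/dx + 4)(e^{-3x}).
25 e^{- 3 x}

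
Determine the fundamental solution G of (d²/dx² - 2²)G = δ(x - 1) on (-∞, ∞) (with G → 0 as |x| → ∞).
-\frac{e^{-2|x - 1|}}{4}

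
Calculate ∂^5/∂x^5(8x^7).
20160 x^{2}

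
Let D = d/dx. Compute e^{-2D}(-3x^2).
- 3 x^{2} + 12 x - 12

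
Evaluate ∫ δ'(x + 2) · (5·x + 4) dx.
-5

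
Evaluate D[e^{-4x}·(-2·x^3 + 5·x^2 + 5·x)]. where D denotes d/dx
\left(8 x^{3} - 26 x^{2} - 10 x + 5\right) e^{- 4 x}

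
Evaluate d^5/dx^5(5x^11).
277200 x^{6}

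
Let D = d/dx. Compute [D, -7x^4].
- 28 x^{3}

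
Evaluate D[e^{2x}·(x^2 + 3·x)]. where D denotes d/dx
\left(2 x^{2} + 8 x + 3\right) e^{2 x}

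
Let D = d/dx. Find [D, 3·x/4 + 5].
\frac{3}{4}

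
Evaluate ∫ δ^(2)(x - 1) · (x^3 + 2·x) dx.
6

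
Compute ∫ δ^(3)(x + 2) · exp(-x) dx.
e^{2}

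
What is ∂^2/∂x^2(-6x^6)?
- 180 x^{4}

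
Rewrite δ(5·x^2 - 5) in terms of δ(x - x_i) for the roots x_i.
\frac{\delta(x - 1) + \delta(x + 1)}{10}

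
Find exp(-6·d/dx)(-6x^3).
- 6 x^{3} + 108 x^{2} - 648 x + 1296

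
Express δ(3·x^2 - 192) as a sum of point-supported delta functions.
\frac{\delta(x - 8) + \delta(x + 8)}{48}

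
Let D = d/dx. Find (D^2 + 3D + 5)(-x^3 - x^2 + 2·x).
- 5 x^{3} - 14 x^{2} - 2 x + 4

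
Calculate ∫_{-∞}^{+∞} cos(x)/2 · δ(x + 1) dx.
\frac{\cos{\left(1 \right)}}{2}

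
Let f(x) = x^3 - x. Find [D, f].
3 x^{2} - 1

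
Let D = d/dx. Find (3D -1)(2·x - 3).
9 - 2 x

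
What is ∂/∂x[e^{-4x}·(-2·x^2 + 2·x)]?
2 \left(4 x^{2} - 6 x + 1\right) e^{- 4 x}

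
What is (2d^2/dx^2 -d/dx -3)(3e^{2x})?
9 e^{2 x}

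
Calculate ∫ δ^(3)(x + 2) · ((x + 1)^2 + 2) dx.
0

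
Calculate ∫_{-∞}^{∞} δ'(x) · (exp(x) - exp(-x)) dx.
-2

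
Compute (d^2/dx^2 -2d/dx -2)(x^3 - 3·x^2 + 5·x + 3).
- 2 x^{3} + 8 x - 22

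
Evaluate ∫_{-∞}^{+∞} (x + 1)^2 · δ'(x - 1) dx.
-4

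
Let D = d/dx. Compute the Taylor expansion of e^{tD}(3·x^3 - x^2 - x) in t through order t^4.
3 t^{3} + t^{2} \left(9 x - 1\right) - t \left(- 9 x^{2} + 2 x + 1\right) + 3 x^{3} - x^{2} - x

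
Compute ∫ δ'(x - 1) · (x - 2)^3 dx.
-3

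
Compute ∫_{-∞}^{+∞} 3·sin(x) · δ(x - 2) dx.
3 \sin{\left(2 \right)}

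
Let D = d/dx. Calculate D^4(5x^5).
600 x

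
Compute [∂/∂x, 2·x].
2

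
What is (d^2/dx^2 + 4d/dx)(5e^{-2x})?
- 20 e^{- 2 x}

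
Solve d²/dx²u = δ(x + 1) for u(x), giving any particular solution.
\frac{|x + 1|}{2}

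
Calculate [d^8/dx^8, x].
8\frac{d^{7}}{dx^{7}}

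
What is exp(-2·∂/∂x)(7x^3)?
7 x^{3} - 42 x^{2} + 84 x - 56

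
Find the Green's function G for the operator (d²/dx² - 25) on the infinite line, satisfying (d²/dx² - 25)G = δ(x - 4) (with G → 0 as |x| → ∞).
-\frac{e^{-5|x - 4|}}{10}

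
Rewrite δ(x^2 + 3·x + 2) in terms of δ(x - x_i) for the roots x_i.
\frac{\delta(x + 2) + \delta(x + 1)}{1}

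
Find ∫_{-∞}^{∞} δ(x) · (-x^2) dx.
0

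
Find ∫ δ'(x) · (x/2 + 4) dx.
- \frac{1}{2}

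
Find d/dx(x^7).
7 x^{6}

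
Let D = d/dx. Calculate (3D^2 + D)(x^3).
3 x \left(x + 6\right)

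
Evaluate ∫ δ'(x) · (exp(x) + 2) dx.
-1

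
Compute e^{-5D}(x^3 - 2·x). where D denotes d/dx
x^{3} - 15 x^{2} + 73 x - 115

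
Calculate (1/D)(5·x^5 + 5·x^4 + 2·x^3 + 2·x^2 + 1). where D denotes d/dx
\frac{5 x^{6}}{6} + x^{5} + \frac{x^{4}}{2} + \frac{2 x^{3}}{3} + x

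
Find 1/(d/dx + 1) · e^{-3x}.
- \frac{e^{- 3 x}}{2}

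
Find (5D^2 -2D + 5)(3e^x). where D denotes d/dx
24 e^{x}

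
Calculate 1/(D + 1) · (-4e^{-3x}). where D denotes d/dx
2 e^{- 3 x}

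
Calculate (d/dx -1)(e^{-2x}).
- 3 e^{- 2 x}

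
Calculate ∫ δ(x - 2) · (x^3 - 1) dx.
7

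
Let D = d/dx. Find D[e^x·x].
\left(x + 1\right) e^{x}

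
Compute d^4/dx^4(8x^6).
2880 x^{2}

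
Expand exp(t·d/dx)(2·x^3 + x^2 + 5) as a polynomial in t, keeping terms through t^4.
2 t^{3} + t^{2} \left(6 x + 1\right) + 2 t x \left(3 x + 1\right) + 2 x^{3} + x^{2} + 5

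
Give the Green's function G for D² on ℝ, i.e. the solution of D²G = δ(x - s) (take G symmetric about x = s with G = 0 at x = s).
\frac{|x - s|}{2}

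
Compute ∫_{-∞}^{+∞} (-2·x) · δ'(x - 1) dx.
2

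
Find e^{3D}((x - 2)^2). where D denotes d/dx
x^{2} + 2 x + 1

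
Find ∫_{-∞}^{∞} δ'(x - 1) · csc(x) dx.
\cot{\left(1 \right)} \csc{\left(1 \right)}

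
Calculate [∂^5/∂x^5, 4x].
20\frac{d^{4}}{dx^{4}}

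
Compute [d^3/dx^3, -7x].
-21\frac{d^{2}}{dx^{2}}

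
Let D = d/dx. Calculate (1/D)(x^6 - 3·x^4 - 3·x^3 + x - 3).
\frac{x^{7}}{7} - \frac{3 x^{5}}{5} - \frac{3 x^{4}}{4} + \frac{x^{2}}{2} - 3 x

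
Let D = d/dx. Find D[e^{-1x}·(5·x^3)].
5 x^{2} \left(3 - x\right) e^{- x}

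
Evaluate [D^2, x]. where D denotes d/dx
2D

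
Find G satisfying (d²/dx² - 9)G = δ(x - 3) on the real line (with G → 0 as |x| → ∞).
-\frac{e^{-3|x - 3|}}{6}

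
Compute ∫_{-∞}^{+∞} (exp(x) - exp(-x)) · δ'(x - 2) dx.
- 2 \cosh{\left(2 \right)}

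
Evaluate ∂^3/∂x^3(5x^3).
30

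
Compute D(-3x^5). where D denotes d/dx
- 15 x^{4}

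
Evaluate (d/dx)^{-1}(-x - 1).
- \frac{x^{2}}{2} - x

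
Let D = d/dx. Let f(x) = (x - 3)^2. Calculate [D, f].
2 x - 6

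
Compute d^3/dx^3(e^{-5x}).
- 125 e^{- 5 x}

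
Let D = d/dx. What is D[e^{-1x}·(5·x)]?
5 \left(1 - x\right) e^{- x}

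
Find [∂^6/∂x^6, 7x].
42\frac{d^{5}}{dx^{5}}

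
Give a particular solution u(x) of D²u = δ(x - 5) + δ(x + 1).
\frac{|x - 5|}{2} + \frac{|x + 1|}{2}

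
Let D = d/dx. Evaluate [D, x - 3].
1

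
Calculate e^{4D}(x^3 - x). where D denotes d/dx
x^{3} + 12 x^{2} + 47 x + 60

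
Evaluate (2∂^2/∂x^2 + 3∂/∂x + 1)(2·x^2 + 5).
2 x^{2} + 12 x + 13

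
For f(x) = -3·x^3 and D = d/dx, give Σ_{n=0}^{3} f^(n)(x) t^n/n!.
- 3 t^{3} - 9 t^{2} x - 9 t x^{2} - 3 x^{3}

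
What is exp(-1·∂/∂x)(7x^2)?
7 x^{2} - 14 x + 7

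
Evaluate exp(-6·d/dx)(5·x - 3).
5 x - 33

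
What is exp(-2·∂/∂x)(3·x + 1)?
3 x - 5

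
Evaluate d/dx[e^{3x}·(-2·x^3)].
6 x^{2} \left(- x - 1\right) e^{3 x}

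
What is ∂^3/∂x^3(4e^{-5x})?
- 500 e^{- 5 x}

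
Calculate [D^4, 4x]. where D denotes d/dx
16D^{3}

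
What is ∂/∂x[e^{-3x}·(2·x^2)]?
2 x \left(2 - 3 x\right) e^{- 3 x}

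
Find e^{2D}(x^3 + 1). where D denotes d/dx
x^{3} + 6 x^{2} + 12 x + 9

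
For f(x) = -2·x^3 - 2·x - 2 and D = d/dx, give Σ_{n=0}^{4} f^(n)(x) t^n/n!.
- 2 t^{3} - 6 t^{2} x - 2 t \left(3 x^{2} + 1\right) - 2 x^{3} - 2 x - 2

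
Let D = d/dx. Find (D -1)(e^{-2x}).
- 3 e^{- 2 x}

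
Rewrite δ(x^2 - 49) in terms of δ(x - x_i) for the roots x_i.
\frac{\delta(x - 7) + \delta(x + 7)}{14}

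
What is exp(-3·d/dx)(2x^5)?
2 x^{5} - 30 x^{4} + 180 x^{3} - 540 x^{2} + 810 x - 486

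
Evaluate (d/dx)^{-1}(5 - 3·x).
- \frac{3 x^{2}}{2} + 5 x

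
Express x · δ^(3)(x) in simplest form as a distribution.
-3\delta^{(2)}(x)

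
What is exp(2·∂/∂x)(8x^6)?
8 x^{6} + 96 x^{5} + 480 x^{4} + 1280 x^{3} + 1920 x^{2} + 1536 x + 512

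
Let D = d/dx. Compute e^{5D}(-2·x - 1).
- 2 x - 11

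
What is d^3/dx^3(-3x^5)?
- 180 x^{2}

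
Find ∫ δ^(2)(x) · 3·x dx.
0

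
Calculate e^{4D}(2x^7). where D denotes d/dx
2 x^{7} + 56 x^{6} + 672 x^{5} + 4480 x^{4} + 17920 x^{3} + 43008 x^{2} + 57344 x + 32768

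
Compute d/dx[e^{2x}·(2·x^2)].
4 x \left(x + 1\right) e^{2 x}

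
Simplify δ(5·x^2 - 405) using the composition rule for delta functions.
\frac{\delta(x - 9) + \delta(x + 9)}{90}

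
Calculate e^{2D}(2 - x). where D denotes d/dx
- x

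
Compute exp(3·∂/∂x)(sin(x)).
\sin{\left(x + 3 \right)}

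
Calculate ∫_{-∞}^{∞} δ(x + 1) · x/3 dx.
- \frac{1}{3}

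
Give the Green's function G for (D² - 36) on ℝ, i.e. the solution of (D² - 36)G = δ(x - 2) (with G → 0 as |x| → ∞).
-\frac{e^{-6|x - 2|}}{12}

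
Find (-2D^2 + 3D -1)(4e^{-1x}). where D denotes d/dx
- 24 e^{- x}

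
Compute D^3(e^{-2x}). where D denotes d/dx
- 8 e^{- 2 x}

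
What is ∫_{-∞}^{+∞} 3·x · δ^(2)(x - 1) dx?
0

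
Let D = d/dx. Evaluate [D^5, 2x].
10D^{4}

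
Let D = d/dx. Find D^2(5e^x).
5 e^{x}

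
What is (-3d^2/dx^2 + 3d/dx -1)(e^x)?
- e^{x}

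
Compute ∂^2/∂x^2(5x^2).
10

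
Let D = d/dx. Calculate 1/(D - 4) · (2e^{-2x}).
- \frac{e^{- 2 x}}{3}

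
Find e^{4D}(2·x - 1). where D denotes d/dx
2 x + 7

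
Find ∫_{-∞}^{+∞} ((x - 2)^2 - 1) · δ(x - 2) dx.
-1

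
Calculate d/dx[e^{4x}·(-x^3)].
x^{2} \left(- 4 x - 3\right) e^{4 x}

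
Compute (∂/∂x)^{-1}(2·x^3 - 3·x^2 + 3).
\frac{x^{4}}{2} - x^{3} + 3 x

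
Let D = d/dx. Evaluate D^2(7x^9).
504 x^{7}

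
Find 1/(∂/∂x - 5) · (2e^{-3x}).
- \frac{e^{- 3 x}}{4}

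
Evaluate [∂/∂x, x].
1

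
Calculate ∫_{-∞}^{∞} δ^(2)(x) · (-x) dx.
0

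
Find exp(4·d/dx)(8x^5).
8 x^{5} + 160 x^{4} + 1280 x^{3} + 5120 x^{2} + 10240 x + 8192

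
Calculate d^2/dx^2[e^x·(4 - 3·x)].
\left(- 3 x - 2\right) e^{x}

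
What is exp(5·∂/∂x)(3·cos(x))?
3 \cos{\left(x + 5 \right)}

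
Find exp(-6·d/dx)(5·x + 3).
5 x - 27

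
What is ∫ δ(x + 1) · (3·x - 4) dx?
-7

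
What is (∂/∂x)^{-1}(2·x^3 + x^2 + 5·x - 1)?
\frac{x^{4}}{2} + \frac{x^{3}}{3} + \frac{5 x^{2}}{2} - x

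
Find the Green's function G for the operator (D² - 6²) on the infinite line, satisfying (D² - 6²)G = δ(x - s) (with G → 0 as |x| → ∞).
-\frac{e^{-6|x-s|}}{12}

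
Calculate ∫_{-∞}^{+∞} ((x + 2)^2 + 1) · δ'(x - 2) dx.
-8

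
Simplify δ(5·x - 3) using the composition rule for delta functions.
\frac{\delta(x - 3/5)}{5}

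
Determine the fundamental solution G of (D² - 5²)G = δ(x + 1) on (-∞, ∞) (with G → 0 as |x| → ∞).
-\frac{e^{-5|x + 1|}}{10}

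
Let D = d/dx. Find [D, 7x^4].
28 x^{3}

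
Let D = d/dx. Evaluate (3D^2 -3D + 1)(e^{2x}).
7 e^{2 x}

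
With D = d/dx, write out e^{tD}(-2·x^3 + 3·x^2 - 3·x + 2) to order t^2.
t^{2} \left(3 - 6 x\right) - 3 t \left(2 x^{2} - 2 x + 1\right) - 2 x^{3} + 3 x^{2} - 3 x + 2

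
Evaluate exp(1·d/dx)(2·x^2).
2 x^{2} + 4 x + 2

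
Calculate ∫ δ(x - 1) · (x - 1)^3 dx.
0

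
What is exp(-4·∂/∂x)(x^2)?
x^{2} - 8 x + 16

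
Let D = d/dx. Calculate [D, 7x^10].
70 x^{9}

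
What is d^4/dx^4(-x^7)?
- 840 x^{3}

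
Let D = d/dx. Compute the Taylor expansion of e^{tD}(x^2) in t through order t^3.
t^{2} + 2 t x + x^{2}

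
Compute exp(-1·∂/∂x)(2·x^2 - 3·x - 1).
2 x^{2} - 7 x + 4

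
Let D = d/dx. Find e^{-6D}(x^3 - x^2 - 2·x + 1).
x^{3} - 19 x^{2} + 118 x - 239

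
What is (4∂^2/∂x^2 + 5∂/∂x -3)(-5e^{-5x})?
- 360 e^{- 5 x}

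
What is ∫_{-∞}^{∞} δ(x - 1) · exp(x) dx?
e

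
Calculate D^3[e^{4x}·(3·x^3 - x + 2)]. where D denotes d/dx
\left(192 x^{3} + 432 x^{2} + 152 x + 98\right) e^{4 x}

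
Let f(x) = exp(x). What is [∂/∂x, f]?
e^{x}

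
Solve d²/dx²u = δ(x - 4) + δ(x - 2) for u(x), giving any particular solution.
\frac{|x - 4|}{2} + \frac{|x - 2|}{2}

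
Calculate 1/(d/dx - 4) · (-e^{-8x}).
\frac{e^{- 8 x}}{12}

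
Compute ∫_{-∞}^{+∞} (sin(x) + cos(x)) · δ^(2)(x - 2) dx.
- \sin{\left(2 \right)} - \cos{\left(2 \right)}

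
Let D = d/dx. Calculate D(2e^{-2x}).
- 4 e^{- 2 x}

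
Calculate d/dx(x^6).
6 x^{5}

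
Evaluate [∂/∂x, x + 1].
1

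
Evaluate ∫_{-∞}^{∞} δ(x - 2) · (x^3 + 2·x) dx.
12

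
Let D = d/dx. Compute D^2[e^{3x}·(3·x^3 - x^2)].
\left(27 x^{3} + 45 x^{2} + 6 x - 2\right) e^{3 x}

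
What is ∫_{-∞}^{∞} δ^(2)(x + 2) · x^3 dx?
-12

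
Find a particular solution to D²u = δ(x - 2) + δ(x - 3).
\frac{|x - 2|}{2} + \frac{|x - 3|}{2}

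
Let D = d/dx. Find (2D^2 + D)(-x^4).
4 x^{2} \left(- x - 6\right)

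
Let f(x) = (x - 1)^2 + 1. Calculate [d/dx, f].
2 x - 2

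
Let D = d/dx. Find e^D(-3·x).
- 3 x - 3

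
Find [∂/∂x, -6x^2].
- 12 x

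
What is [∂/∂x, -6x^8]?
- 48 x^{7}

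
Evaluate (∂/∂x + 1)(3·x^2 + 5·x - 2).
3 x^{2} + 11 x + 3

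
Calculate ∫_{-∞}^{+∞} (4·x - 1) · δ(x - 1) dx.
3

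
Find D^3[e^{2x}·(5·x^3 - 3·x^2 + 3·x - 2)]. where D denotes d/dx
\left(40 x^{3} + 156 x^{2} + 132 x + 14\right) e^{2 x}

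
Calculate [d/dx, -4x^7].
- 28 x^{6}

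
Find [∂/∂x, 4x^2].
8 x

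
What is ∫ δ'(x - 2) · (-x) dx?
1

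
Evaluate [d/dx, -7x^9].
- 63 x^{8}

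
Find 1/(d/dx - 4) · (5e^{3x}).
- 5 e^{3 x}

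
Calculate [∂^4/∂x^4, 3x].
12\frac{d^{3}}{dx^{3}}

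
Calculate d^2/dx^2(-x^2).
-2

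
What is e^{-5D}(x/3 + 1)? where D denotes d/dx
\frac{x}{3} - \frac{2}{3}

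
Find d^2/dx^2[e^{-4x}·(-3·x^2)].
6 \left(- 8 x^{2} + 8 x - 1\right) e^{- 4 x}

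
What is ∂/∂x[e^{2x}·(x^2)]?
2 x \left(x + 1\right) e^{2 x}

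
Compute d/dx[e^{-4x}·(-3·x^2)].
6 x \left(2 x - 1\right) e^{- 4 x}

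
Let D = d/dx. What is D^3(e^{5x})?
125 e^{5 x}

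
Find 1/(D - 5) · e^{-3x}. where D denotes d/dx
- \frac{e^{- 3 x}}{8}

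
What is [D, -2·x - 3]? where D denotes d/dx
-2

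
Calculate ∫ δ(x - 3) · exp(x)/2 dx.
\frac{e^{3}}{2}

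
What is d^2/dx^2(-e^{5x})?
- 25 e^{5 x}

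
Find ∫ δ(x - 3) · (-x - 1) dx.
-4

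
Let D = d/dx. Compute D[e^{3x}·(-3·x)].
\left(- 9 x - 3\right) e^{3 x}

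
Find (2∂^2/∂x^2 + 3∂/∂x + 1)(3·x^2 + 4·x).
3 x^{2} + 22 x + 24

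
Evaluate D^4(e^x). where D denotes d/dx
e^{x}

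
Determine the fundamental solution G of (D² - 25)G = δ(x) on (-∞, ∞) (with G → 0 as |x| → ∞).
-\frac{e^{-5|x|}}{10}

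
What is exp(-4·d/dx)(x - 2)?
x - 6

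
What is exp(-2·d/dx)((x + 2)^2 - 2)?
x^{2} - 2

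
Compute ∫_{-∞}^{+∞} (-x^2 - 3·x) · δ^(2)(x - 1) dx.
-2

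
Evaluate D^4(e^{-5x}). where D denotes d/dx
625 e^{- 5 x}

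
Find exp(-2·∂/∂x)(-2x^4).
- 2 x^{4} + 16 x^{3} - 48 x^{2} + 64 x - 32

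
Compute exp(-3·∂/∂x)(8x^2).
8 x^{2} - 48 x + 72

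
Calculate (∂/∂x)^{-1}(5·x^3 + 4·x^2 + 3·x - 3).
\frac{5 x^{4}}{4} + \frac{4 x^{3}}{3} + \frac{3 x^{2}}{2} - 3 x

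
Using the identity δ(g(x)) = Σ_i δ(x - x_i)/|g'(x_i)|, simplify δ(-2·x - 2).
\frac{\delta(x + 1)}{2}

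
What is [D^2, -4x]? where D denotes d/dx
-8D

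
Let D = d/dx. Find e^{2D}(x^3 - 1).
x^{3} + 6 x^{2} + 12 x + 7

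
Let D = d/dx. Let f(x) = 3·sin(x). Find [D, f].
3 \cos{\left(x \right)}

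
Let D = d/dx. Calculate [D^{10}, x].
10D^{9}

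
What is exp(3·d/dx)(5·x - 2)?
5 x + 13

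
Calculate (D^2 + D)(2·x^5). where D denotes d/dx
10 x^{3} \left(x + 4\right)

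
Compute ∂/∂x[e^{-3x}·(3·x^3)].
9 x^{2} \left(1 - x\right) e^{- 3 x}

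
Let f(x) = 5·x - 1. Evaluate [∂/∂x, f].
5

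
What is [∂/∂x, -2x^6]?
- 12 x^{5}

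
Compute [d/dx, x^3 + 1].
3 x^{2}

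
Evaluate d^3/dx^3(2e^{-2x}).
- 16 e^{- 2 x}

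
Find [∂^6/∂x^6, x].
6\frac{d^{5}}{dx^{5}}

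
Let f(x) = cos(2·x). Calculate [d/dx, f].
- 2 \sin{\left(2 x \right)}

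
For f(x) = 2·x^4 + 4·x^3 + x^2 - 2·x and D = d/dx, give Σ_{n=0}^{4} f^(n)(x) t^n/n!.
2 t^{4} + t^{3} \left(8 x + 4\right) + t^{2} \left(12 x^{2} + 12 x + 1\right) + 2 t \left(4 x^{3} + 6 x^{2} + x - 1\right) + 2 x^{4} + 4 x^{3} + x^{2} - 2 x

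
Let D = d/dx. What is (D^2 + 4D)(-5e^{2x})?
- 60 e^{2 x}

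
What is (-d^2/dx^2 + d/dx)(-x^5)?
5 x^{3} \left(4 - x\right)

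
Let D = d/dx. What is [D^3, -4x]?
-12D^{2}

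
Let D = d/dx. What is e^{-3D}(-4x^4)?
- 4 x^{4} + 48 x^{3} - 216 x^{2} + 432 x - 324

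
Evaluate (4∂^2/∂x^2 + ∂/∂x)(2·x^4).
8 x^{2} \left(x + 12\right)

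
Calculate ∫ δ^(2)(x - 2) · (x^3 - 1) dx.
12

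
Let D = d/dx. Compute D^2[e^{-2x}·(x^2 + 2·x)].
2 \left(2 x^{2} - 3\right) e^{- 2 x}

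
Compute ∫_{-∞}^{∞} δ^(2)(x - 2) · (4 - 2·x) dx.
0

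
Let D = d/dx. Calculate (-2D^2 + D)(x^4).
4 x^{2} \left(x - 6\right)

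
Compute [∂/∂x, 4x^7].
28 x^{6}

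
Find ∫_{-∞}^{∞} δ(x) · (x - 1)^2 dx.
1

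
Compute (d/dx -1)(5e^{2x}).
5 e^{2 x}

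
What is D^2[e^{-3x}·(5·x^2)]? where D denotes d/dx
5 \left(9 x^{2} - 12 x + 2\right) e^{- 3 x}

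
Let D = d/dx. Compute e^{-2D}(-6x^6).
- 6 x^{6} + 72 x^{5} - 360 x^{4} + 960 x^{3} - 1440 x^{2} + 1152 x - 384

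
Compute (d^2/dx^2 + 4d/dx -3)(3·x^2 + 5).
- 9 x^{2} + 24 x - 9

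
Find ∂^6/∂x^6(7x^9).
423360 x^{3}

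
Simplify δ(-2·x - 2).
\frac{\delta(x + 1)}{2}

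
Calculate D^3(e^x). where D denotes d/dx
e^{x}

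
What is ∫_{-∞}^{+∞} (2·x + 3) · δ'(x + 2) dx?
-2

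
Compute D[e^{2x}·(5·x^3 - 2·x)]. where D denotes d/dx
\left(10 x^{3} + 15 x^{2} - 4 x - 2\right) e^{2 x}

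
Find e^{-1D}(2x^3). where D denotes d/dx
2 x^{3} - 6 x^{2} + 6 x - 2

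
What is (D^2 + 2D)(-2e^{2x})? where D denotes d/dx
- 16 e^{2 x}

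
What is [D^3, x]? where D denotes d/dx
3D^{2}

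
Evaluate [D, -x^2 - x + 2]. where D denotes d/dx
- 2 x - 1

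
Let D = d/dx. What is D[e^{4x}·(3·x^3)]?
x^{2} \left(12 x + 9\right) e^{4 x}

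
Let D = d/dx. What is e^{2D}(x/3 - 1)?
\frac{x}{3} - \frac{1}{3}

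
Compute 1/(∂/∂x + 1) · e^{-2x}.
- e^{- 2 x}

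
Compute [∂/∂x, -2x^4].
- 8 x^{3}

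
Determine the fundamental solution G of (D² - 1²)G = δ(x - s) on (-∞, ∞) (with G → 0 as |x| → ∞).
-\frac{e^{-|x-s|}}{2}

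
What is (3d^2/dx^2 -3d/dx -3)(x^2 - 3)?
- 3 x^{2} - 6 x + 15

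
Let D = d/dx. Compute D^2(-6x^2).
-12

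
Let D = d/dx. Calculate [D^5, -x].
-5D^{4}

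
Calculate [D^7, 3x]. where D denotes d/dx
21D^{6}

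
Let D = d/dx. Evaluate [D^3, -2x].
-6D^{2}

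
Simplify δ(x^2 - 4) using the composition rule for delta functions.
\frac{\delta(x - 2) + \delta(x + 2)}{4}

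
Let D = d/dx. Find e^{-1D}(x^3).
x^{3} - 3 x^{2} + 3 x - 1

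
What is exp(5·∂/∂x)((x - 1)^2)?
x^{2} + 8 x + 16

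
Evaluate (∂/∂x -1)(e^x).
0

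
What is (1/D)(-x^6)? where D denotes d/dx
- \frac{x^{7}}{7}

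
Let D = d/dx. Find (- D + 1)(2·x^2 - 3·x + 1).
2 x^{2} - 7 x + 4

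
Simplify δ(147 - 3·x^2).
\frac{\delta(x - 7) + \delta(x + 7)}{42}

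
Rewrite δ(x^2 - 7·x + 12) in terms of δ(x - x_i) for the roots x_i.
\frac{\delta(x - 3) + \delta(x - 4)}{1}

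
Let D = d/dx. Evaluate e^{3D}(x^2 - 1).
x^{2} + 6 x + 8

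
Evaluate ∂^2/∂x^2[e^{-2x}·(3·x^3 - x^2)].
2 \left(6 x^{3} - 20 x^{2} + 13 x - 1\right) e^{- 2 x}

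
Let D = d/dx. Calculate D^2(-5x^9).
- 360 x^{7}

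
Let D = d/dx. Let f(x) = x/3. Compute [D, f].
\frac{1}{3}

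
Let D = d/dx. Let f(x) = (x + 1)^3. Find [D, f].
3 \left(x + 1\right)^{2}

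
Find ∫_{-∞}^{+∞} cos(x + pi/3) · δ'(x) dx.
\frac{\sqrt{3}}{2}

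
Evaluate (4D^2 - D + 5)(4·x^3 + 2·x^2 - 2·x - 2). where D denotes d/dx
20 x^{3} - 2 x^{2} + 82 x + 8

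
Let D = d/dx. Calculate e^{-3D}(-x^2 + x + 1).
- x^{2} + 7 x - 11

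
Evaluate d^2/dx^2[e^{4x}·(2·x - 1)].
32 x e^{4 x}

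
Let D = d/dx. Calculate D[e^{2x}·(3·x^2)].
6 x \left(x + 1\right) e^{2 x}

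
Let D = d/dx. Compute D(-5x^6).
- 30 x^{5}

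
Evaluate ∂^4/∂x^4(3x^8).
5040 x^{4}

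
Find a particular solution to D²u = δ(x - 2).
\frac{|x - 2|}{2}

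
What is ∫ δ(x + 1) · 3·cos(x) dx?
3 \cos{\left(1 \right)}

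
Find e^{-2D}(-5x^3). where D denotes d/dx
- 5 x^{3} + 30 x^{2} - 60 x + 40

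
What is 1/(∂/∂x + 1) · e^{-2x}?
- e^{- 2 x}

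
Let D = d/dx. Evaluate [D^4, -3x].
-12D^{3}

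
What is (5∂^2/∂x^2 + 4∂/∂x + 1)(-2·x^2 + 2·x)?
- 2 x^{2} - 14 x - 12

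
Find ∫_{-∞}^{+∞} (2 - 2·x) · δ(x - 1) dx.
0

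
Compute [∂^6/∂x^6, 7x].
42\frac{d^{5}}{dx^{5}}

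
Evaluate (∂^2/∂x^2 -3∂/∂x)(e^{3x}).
0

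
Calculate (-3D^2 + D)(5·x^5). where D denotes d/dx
25 x^{3} \left(x - 12\right)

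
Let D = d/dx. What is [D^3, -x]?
-3D^{2}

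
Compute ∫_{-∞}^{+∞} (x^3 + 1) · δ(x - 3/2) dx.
\frac{35}{8}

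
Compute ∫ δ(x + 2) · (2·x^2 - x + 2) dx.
12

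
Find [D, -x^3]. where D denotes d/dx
- 3 x^{2}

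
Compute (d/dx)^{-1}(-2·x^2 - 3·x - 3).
- \frac{2 x^{3}}{3} - \frac{3 x^{2}}{2} - 3 x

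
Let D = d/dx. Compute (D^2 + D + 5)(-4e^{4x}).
- 100 e^{4 x}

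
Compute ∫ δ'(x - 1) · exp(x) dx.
- e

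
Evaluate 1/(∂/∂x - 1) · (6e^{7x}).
e^{7 x}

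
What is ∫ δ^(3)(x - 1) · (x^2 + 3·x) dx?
0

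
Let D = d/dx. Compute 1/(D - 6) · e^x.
- \frac{e^{x}}{5}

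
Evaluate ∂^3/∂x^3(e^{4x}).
64 e^{4 x}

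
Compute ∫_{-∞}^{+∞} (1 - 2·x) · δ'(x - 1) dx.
2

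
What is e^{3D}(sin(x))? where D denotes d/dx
\sin{\left(x + 3 \right)}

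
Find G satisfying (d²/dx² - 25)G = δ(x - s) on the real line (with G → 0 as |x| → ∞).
-\frac{e^{-5|x-s|}}{10}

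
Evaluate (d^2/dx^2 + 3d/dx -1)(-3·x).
3 x - 9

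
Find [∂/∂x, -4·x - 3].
-4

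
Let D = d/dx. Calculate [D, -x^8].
- 8 x^{7}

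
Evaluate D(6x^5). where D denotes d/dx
30 x^{4}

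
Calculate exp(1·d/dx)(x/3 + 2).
\frac{x}{3} + \frac{7}{3}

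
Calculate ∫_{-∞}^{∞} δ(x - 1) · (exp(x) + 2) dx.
2 + e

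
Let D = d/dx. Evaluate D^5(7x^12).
665280 x^{7}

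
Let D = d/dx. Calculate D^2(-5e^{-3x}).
- 45 e^{- 3 x}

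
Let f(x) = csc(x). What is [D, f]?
- \cot{\left(x \right)} \csc{\left(x \right)}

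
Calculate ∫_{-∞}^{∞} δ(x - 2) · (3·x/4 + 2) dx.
\frac{7}{2}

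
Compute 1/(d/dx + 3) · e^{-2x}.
e^{- 2 x}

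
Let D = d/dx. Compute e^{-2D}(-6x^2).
- 6 x^{2} + 24 x - 24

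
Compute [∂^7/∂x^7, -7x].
-49\frac{d^{6}}{dx^{6}}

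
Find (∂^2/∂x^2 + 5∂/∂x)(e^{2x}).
14 e^{2 x}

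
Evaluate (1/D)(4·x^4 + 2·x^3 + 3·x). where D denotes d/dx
\frac{4 x^{5}}{5} + \frac{x^{4}}{2} + \frac{3 x^{2}}{2}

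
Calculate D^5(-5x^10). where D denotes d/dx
- 151200 x^{5}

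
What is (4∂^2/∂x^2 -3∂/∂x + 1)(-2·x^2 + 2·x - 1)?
- 2 x^{2} + 14 x - 23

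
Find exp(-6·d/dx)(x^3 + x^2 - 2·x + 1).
x^{3} - 17 x^{2} + 94 x - 167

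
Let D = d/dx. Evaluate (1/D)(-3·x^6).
- \frac{3 x^{7}}{7}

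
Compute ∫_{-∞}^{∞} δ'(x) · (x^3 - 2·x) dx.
2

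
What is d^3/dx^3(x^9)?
504 x^{6}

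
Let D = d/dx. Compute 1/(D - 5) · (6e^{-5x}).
- \frac{3 e^{- 5 x}}{5}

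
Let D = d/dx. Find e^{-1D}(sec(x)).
\sec{\left(x - 1 \right)}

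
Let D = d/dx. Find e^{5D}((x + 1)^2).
x^{2} + 12 x + 36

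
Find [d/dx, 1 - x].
-1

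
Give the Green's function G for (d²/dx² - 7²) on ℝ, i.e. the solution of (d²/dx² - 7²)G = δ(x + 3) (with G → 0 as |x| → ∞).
-\frac{e^{-7|x + 3|}}{14}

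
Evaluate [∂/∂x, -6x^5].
- 30 x^{4}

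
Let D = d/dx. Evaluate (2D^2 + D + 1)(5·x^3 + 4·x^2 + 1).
5 x^{3} + 19 x^{2} + 68 x + 17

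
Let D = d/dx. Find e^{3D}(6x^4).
6 x^{4} + 72 x^{3} + 324 x^{2} + 648 x + 486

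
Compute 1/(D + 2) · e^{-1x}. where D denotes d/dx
e^{- x}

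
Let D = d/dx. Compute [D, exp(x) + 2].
e^{x}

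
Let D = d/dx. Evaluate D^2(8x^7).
336 x^{5}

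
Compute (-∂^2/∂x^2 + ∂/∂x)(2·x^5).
10 x^{3} \left(x - 4\right)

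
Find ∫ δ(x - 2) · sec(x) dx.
\sec{\left(2 \right)}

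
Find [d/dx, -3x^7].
- 21 x^{6}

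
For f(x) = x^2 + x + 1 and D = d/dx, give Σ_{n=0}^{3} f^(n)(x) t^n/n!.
t^{2} + t \left(2 x + 1\right) + x^{2} + x + 1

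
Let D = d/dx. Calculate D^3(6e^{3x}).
162 e^{3 x}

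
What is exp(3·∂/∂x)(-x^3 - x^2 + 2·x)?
- x^{3} - 10 x^{2} - 31 x - 30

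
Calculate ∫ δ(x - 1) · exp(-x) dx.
e^{-1}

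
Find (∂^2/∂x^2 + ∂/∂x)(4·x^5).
20 x^{3} \left(x + 4\right)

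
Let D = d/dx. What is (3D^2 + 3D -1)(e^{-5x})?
59 e^{- 5 x}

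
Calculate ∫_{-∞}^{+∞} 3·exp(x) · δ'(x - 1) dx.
- 3 e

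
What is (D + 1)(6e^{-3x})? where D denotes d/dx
- 12 e^{- 3 x}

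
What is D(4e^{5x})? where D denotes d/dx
20 e^{5 x}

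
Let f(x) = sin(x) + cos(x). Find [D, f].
- \sin{\left(x \right)} + \cos{\left(x \right)}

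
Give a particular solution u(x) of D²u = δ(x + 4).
\frac{|x + 4|}{2}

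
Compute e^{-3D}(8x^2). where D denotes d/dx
8 x^{2} - 48 x + 72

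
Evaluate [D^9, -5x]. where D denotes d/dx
-45D^{8}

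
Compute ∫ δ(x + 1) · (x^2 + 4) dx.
5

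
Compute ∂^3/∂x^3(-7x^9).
- 3528 x^{6}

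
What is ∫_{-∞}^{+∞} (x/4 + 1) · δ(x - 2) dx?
\frac{3}{2}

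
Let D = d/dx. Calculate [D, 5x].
5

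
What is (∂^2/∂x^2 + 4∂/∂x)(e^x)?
5 e^{x}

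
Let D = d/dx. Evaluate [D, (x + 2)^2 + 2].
2 x + 4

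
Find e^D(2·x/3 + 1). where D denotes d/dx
\frac{2 x}{3} + \frac{5}{3}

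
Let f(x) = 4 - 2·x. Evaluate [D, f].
-2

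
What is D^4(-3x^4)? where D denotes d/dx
-72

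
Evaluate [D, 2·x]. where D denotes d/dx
2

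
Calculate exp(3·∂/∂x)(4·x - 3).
4 x + 9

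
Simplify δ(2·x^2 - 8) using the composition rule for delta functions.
\frac{\delta(x - 2) + \delta(x + 2)}{8}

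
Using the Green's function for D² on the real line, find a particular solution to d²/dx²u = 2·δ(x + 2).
|x + 2|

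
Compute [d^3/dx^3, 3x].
9\frac{d^{2}}{dx^{2}}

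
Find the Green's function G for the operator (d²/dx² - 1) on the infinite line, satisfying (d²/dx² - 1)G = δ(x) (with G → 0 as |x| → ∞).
-\frac{e^{-|x|}}{2}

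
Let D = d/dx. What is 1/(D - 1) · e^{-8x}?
- \frac{e^{- 8 x}}{9}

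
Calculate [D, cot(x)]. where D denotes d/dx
- \frac{1}{\sin^{2}{\left(x \right)}}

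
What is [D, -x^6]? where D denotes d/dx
- 6 x^{5}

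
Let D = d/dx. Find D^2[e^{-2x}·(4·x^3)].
8 x \left(2 x^{2} - 6 x + 3\right) e^{- 2 x}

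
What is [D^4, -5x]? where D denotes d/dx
-20D^{3}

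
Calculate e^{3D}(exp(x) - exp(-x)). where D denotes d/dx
2 \sinh{\left(x + 3 \right)}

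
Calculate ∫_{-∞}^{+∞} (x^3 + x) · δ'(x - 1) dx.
-4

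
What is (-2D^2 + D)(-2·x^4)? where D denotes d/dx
8 x^{2} \left(6 - x\right)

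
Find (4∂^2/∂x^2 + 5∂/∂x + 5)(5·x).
25 x + 25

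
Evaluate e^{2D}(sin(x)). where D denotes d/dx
\sin{\left(x + 2 \right)}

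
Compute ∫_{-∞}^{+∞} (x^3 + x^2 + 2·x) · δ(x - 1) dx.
4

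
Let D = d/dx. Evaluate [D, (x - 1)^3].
3 \left(x - 1\right)^{2}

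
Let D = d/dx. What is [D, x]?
1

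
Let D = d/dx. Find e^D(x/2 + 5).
\frac{x}{2} + \frac{11}{2}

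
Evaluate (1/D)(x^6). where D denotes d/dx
\frac{x^{7}}{7}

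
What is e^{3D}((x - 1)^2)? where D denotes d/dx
x^{2} + 4 x + 4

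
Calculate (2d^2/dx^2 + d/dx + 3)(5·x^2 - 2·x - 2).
15 x^{2} + 4 x + 12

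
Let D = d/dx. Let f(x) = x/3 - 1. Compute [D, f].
\frac{1}{3}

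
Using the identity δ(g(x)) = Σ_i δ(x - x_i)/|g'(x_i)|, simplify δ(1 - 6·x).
\frac{\delta(x - 1/6)}{6}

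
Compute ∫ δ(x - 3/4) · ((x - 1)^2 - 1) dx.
- \frac{15}{16}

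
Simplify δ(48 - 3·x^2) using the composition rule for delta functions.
\frac{\delta(x - 4) + \delta(x + 4)}{24}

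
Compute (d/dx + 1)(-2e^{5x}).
- 12 e^{5 x}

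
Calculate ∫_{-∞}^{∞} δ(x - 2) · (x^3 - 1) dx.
7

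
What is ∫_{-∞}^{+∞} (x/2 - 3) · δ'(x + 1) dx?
- \frac{1}{2}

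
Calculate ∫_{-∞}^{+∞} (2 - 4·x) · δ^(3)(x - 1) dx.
0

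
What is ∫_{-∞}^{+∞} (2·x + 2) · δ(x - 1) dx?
4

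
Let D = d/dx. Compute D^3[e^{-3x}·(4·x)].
108 \left(1 - x\right) e^{- 3 x}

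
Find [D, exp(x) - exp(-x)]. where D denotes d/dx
2 \cosh{\left(x \right)}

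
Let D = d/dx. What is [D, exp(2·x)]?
2 e^{2 x}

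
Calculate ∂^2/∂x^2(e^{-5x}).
25 e^{- 5 x}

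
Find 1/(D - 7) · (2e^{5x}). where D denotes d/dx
- e^{5 x}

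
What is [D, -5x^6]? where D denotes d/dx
- 30 x^{5}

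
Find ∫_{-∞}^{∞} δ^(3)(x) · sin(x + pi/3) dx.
\frac{1}{2}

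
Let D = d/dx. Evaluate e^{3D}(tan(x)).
\tan{\left(x + 3 \right)}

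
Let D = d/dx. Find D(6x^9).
54 x^{8}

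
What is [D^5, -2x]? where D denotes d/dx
-10D^{4}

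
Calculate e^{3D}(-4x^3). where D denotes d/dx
- 4 x^{3} - 36 x^{2} - 108 x - 108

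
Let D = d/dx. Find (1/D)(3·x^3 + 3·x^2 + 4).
\frac{3 x^{4}}{4} + x^{3} + 4 x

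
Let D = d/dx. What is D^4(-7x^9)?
- 21168 x^{5}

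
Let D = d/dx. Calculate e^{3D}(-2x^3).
- 2 x^{3} - 18 x^{2} - 54 x - 54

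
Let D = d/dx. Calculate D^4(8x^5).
960 x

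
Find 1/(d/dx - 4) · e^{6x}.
\frac{e^{6 x}}{2}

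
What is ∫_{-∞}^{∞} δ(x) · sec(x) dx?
1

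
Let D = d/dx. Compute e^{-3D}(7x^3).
7 x^{3} - 63 x^{2} + 189 x - 189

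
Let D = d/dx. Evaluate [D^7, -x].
-7D^{6}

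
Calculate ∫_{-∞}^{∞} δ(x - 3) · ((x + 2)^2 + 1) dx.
26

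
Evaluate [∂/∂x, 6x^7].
42 x^{6}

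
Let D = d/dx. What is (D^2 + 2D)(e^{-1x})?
- e^{- x}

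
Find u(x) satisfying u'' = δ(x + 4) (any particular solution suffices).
\frac{|x + 4|}{2}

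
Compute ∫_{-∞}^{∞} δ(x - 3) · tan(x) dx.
\tan{\left(3 \right)}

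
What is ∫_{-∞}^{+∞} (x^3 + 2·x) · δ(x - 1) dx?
3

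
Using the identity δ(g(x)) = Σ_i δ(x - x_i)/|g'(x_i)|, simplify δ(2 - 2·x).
\frac{\delta(x - 1)}{2}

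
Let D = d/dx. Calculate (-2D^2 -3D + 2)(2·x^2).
4 x^{2} - 12 x - 8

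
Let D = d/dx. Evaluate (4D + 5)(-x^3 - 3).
- 5 x^{3} - 12 x^{2} - 15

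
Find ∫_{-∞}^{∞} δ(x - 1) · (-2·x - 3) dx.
-5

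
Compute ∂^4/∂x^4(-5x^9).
- 15120 x^{5}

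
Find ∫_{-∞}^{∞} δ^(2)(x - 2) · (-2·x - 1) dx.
0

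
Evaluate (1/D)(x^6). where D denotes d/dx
\frac{x^{7}}{7}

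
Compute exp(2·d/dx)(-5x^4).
- 5 x^{4} - 40 x^{3} - 120 x^{2} - 160 x - 80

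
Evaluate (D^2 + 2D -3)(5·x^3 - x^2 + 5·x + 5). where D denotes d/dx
- 15 x^{3} + 33 x^{2} + 11 x - 7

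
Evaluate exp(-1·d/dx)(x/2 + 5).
\frac{x}{2} + \frac{9}{2}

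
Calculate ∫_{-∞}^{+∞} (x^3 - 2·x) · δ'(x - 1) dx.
-1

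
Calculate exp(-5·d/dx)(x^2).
x^{2} - 10 x + 25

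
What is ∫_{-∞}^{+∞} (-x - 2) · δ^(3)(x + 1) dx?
0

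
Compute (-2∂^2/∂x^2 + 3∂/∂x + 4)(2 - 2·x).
2 - 8 x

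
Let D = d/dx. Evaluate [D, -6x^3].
- 18 x^{2}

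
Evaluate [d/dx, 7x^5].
35 x^{4}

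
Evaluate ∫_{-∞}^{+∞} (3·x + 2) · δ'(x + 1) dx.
-3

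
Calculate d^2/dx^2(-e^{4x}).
- 16 e^{4 x}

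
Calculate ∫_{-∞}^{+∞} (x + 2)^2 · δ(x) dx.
4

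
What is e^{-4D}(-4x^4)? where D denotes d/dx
- 4 x^{4} + 64 x^{3} - 384 x^{2} + 1024 x - 1024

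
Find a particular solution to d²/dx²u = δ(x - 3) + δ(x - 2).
\frac{|x - 3|}{2} + \frac{|x - 2|}{2}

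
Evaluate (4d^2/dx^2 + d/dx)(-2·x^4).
8 x^{2} \left(- x - 12\right)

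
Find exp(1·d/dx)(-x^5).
- x^{5} - 5 x^{4} - 10 x^{3} - 10 x^{2} - 5 x - 1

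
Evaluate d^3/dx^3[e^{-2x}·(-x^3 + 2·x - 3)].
2 \left(4 x^{3} - 18 x^{2} + 10 x + 21\right) e^{- 2 x}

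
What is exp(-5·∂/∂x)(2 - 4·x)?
22 - 4 x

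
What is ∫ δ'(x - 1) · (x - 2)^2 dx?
2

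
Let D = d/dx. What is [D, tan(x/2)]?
\frac{1}{\cos{\left(x \right)} + 1}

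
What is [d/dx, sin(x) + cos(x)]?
- \sin{\left(x \right)} + \cos{\left(x \right)}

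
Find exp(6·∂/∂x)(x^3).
x^{3} + 18 x^{2} + 108 x + 216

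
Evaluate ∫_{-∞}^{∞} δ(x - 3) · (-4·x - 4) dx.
-16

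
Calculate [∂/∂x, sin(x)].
\cos{\left(x \right)}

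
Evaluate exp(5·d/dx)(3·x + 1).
3 x + 16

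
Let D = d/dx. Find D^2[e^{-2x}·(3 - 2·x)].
4 \left(5 - 2 x\right) e^{- 2 x}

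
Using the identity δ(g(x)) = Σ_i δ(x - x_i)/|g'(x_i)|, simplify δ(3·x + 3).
\frac{\delta(x + 1)}{3}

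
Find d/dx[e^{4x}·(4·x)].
\left(16 x + 4\right) e^{4 x}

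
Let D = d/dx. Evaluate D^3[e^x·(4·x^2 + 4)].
4 \left(x^{2} + 6 x + 7\right) e^{x}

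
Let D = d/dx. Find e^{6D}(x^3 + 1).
x^{3} + 18 x^{2} + 108 x + 217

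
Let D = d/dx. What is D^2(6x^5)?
120 x^{3}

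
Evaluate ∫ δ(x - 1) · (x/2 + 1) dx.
\frac{3}{2}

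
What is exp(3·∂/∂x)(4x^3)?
4 x^{3} + 36 x^{2} + 108 x + 108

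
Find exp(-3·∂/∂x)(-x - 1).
2 - x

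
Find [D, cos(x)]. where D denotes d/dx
- \sin{\left(x \right)}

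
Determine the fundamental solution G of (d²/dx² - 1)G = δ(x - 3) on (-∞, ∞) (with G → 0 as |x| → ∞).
-\frac{e^{-|x - 3|}}{2}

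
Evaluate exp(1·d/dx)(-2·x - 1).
- 2 x - 3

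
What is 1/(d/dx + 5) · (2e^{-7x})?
- e^{- 7 x}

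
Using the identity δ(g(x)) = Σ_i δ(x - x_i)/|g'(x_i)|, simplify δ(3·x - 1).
\frac{\delta(x - 1/3)}{3}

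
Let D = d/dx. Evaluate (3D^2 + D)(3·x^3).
9 x \left(x + 6\right)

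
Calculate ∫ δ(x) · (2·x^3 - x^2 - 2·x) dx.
0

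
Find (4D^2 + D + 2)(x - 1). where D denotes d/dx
2 x - 1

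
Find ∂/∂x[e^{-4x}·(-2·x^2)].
4 x \left(2 x - 1\right) e^{- 4 x}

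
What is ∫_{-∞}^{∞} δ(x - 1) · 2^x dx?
2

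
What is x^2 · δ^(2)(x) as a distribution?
2\delta(x)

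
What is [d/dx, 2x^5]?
10 x^{4}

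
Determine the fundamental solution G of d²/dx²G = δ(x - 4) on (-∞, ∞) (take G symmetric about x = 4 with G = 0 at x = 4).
\frac{|x - 4|}{2}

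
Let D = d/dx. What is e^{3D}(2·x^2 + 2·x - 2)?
2 x^{2} + 14 x + 22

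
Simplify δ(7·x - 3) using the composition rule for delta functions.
\frac{\delta(x - 3/7)}{7}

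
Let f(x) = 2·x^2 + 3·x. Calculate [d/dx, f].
4 x + 3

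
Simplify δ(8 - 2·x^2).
\frac{\delta(x - 2) + \delta(x + 2)}{8}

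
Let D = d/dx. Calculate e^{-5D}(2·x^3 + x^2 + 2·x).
2 x^{3} - 29 x^{2} + 142 x - 235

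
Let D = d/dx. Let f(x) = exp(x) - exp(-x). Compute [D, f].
2 \cosh{\left(x \right)}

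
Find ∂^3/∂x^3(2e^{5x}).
250 e^{5 x}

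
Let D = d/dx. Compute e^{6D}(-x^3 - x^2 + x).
- x^{3} - 19 x^{2} - 119 x - 246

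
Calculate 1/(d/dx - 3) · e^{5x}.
\frac{e^{5 x}}{2}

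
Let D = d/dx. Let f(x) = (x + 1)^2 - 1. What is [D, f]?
2 x + 2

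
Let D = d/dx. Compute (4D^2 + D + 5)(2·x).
10 x + 2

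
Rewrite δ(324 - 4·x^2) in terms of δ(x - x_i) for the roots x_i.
\frac{\delta(x - 9) + \delta(x + 9)}{72}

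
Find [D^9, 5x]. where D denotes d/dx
45D^{8}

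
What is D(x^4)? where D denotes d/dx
4 x^{3}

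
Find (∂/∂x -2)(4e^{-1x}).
- 12 e^{- x}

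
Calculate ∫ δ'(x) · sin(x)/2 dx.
- \frac{1}{2}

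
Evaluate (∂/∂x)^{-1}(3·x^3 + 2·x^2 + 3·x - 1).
\frac{3 x^{4}}{4} + \frac{2 x^{3}}{3} + \frac{3 x^{2}}{2} - x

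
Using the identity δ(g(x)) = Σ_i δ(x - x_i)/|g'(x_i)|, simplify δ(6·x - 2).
\frac{\delta(x - 1/3)}{6}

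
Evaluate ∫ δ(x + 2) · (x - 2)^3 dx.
-64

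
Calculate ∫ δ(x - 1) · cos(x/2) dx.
\cos{\left(\frac{1}{2} \right)}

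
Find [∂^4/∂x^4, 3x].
12\frac{d^{3}}{dx^{3}}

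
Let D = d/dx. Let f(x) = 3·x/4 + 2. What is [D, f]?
\frac{3}{4}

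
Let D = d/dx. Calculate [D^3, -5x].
-15D^{2}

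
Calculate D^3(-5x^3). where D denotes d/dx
-30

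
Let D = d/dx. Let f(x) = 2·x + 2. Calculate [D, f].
2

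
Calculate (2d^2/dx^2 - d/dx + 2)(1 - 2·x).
4 - 4 x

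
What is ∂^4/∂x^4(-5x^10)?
- 25200 x^{6}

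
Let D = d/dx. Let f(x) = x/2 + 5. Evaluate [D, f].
\frac{1}{2}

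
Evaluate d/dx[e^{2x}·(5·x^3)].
x^{2} \left(10 x + 15\right) e^{2 x}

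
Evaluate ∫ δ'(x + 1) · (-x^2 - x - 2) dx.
-1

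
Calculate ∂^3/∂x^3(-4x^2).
0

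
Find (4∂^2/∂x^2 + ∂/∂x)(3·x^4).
12 x^{2} \left(x + 12\right)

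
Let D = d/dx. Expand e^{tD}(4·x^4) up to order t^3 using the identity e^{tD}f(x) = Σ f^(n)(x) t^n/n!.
4 x \left(4 t^{3} + 6 t^{2} x + 4 t x^{2} + x^{3}\right)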